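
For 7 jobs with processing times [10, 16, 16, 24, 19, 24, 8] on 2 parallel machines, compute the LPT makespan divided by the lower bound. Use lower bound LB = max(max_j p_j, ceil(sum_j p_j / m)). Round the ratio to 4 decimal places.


LPT order: [24, 24, 19, 16, 16, 10, 8]
Machine loads after assignment: [61, 56]
LPT makespan = 61
Lower bound = max(max_job, ceil(total/2)) = max(24, 59) = 59
Ratio = 61 / 59 = 1.0339

1.0339


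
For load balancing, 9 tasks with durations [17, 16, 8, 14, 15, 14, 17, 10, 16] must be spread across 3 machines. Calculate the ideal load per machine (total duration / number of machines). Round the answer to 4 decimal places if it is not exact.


Total processing time = 17 + 16 + 8 + 14 + 15 + 14 + 17 + 10 + 16 = 127
Number of machines = 3
Ideal balanced load = 127 / 3 = 42.3333

42.3333


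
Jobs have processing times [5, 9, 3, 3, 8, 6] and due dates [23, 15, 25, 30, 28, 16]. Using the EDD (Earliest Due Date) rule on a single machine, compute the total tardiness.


Sort by due date (EDD order): [(9, 15), (6, 16), (5, 23), (3, 25), (8, 28), (3, 30)]
Compute completion times and tardiness:
  Job 1: p=9, d=15, C=9, tardiness=max(0,9-15)=0
  Job 2: p=6, d=16, C=15, tardiness=max(0,15-16)=0
  Job 3: p=5, d=23, C=20, tardiness=max(0,20-23)=0
  Job 4: p=3, d=25, C=23, tardiness=max(0,23-25)=0
  Job 5: p=8, d=28, C=31, tardiness=max(0,31-28)=3
  Job 6: p=3, d=30, C=34, tardiness=max(0,34-30)=4
Total tardiness = 7

7


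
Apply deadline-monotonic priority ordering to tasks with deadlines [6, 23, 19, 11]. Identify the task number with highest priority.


Sort tasks by relative deadline (ascending):
  Task 1: deadline = 6
  Task 4: deadline = 11
  Task 3: deadline = 19
  Task 2: deadline = 23
Priority order (highest first): [1, 4, 3, 2]
Highest priority task = 1

1


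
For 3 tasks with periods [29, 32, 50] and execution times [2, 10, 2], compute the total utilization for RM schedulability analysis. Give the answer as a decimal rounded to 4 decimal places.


Compute individual utilizations (exact fractions):
  Task 1: C/T = 2/29 (approx. 0.069)
  Task 2: C/T = 10/32 = 5/16 (approx. 0.3125)
  Task 3: C/T = 2/50 = 1/25 (approx. 0.04)
Total utilization U = 2/29 + 5/16 + 1/25 = 4889/11600
Rounded to 4 decimal places: U = 0.4215
RM (Liu & Layland) bound for 3 tasks = 0.779763; compare with U = 4889/11600 (approx. 0.421466)
U <= bound, so schedulable by RM sufficient condition.

0.4215


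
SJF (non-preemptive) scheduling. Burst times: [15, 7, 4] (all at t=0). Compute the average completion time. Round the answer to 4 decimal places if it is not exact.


SJF order (ascending): [4, 7, 15]
Completion times:
  Job 1: burst=4, C=4
  Job 2: burst=7, C=11
  Job 3: burst=15, C=26
Average completion = 41/3 = 13.6667

13.6667


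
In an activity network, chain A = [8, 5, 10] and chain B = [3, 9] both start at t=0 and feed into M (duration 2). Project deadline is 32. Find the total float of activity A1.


Forward pass: ES(A1) = sum of predecessors on chain A = 0
EF = ES + duration = 0 + 8 = 8
Backward pass: LF(M) = deadline = 32; LS(M) = 32 - 2 = 30
LF(A1) = LS(M) - sum(successors on chain A) = 30 - 15 = 15
LS = LF - duration = 15 - 8 = 7
Total float = LS - ES = 7 - 0 = 7

7


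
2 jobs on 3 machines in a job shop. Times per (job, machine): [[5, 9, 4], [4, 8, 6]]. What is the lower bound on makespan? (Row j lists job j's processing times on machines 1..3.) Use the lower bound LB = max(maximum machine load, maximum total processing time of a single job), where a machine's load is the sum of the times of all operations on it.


Machine loads:
  Machine 1: 5 + 4 = 9
  Machine 2: 9 + 8 = 17
  Machine 3: 4 + 6 = 10
Max machine load = 17
Job totals:
  Job 1: 18
  Job 2: 18
Max job total = 18
Lower bound = max(17, 18) = 18

18


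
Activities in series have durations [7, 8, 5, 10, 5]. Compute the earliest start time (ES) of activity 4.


Activity 4 starts after activities 1 through 3 complete.
Predecessor durations: [7, 8, 5]
ES = 7 + 8 + 5 = 20

20


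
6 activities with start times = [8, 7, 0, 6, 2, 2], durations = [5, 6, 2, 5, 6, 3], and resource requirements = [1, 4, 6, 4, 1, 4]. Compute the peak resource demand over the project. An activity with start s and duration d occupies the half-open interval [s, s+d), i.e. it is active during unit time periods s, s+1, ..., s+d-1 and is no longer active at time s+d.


Each activity i is active on [start_i, start_i + duration_i).
Compute total resource usage per time slot:
  t=0: active resources = [6], total = 6
  t=1: active resources = [6], total = 6
  t=2: active resources = [1, 4], total = 5
  t=3: active resources = [1, 4], total = 5
  t=4: active resources = [1, 4], total = 5
  t=5: active resources = [1], total = 1
  t=6: active resources = [4, 1], total = 5
  t=7: active resources = [4, 4, 1], total = 9
  t=8: active resources = [1, 4, 4], total = 9
  t=9: active resources = [1, 4, 4], total = 9
  t=10: active resources = [1, 4, 4], total = 9
  t=11: active resources = [1, 4], total = 5
  t=12: active resources = [1, 4], total = 5
Peak resource demand = 9

9


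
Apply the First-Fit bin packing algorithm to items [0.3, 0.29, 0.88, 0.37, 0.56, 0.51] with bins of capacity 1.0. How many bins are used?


Place items sequentially using First-Fit:
  Item 0.3 -> new Bin 1
  Item 0.29 -> Bin 1 (now 0.59)
  Item 0.88 -> new Bin 2
  Item 0.37 -> Bin 1 (now 0.96)
  Item 0.56 -> new Bin 3
  Item 0.51 -> new Bin 4
Total bins used = 4

4


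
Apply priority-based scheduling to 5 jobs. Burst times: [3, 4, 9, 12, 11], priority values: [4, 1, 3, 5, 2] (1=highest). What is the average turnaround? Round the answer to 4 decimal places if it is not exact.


Sort by priority (ascending = highest first):
Order: [(1, 4), (2, 11), (3, 9), (4, 3), (5, 12)]
Completion times:
  Priority 1, burst=4, C=4
  Priority 2, burst=11, C=15
  Priority 3, burst=9, C=24
  Priority 4, burst=3, C=27
  Priority 5, burst=12, C=39
Average turnaround = 109/5 = 21.8

21.8


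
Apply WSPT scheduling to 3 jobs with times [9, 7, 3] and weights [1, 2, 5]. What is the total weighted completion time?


Compute p/w ratios and sort ascending (WSPT): [(3, 5), (7, 2), (9, 1)]
Compute weighted completion times:
  Job (p=3,w=5): C=3, w*C=5*3=15
  Job (p=7,w=2): C=10, w*C=2*10=20
  Job (p=9,w=1): C=19, w*C=1*19=19
Total weighted completion time = 54

54


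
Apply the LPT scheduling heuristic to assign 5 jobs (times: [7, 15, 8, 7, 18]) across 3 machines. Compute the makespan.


Sort jobs in decreasing order (LPT): [18, 15, 8, 7, 7]
Assign each job to the least loaded machine:
  Machine 1: jobs [18], load = 18
  Machine 2: jobs [15, 7], load = 22
  Machine 3: jobs [8, 7], load = 15
Makespan = max load = 22

22


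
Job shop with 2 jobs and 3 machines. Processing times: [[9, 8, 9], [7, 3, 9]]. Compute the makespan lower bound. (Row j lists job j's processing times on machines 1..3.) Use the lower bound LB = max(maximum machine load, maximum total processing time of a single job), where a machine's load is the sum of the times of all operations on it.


Machine loads:
  Machine 1: 9 + 7 = 16
  Machine 2: 8 + 3 = 11
  Machine 3: 9 + 9 = 18
Max machine load = 18
Job totals:
  Job 1: 26
  Job 2: 19
Max job total = 26
Lower bound = max(18, 26) = 26

26


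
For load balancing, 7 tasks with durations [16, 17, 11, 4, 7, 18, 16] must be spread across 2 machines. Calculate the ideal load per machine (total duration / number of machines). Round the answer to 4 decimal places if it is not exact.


Total processing time = 16 + 17 + 11 + 4 + 7 + 18 + 16 = 89
Number of machines = 2
Ideal balanced load = 89 / 2 = 44.5

44.5


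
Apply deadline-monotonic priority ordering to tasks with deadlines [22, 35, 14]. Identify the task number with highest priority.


Sort tasks by relative deadline (ascending):
  Task 3: deadline = 14
  Task 1: deadline = 22
  Task 2: deadline = 35
Priority order (highest first): [3, 1, 2]
Highest priority task = 3

3


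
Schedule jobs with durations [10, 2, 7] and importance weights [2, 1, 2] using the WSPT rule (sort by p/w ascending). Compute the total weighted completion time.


Compute p/w ratios and sort ascending (WSPT): [(2, 1), (7, 2), (10, 2)]
Compute weighted completion times:
  Job (p=2,w=1): C=2, w*C=1*2=2
  Job (p=7,w=2): C=9, w*C=2*9=18
  Job (p=10,w=2): C=19, w*C=2*19=38
Total weighted completion time = 58

58


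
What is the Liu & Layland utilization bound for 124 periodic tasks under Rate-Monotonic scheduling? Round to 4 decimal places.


Compute 2^(1/124) = 1.0056055492
Subtract 1: 1.0056055492 - 1 = 0.0056055492
Multiply by n: 124 * 0.0056055492 = 0.6950881008
Round to 4 dp: 0.6951

0.6951


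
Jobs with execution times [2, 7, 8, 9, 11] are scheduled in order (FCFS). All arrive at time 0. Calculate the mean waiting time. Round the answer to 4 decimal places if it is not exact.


FCFS order (as given): [2, 7, 8, 9, 11]
Waiting times:
  Job 1: wait = 0
  Job 2: wait = 2
  Job 3: wait = 9
  Job 4: wait = 17
  Job 5: wait = 26
Sum of waiting times = 54
Average waiting time = 54/5 = 10.8

10.8


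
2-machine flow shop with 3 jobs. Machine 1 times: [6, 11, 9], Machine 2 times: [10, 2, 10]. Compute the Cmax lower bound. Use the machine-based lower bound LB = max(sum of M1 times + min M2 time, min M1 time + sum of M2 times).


LB1 = sum(M1 times) + min(M2 times) = 26 + 2 = 28
LB2 = min(M1 times) + sum(M2 times) = 6 + 22 = 28
Lower bound = max(LB1, LB2) = max(28, 28) = 28

28


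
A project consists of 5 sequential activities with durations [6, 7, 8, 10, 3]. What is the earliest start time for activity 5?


Activity 5 starts after activities 1 through 4 complete.
Predecessor durations: [6, 7, 8, 10]
ES = 6 + 7 + 8 + 10 = 31

31


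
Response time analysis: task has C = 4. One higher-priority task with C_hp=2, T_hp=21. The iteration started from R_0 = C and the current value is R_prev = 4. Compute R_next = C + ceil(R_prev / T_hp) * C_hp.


R_next = C + ceil(R_prev / T_hp) * C_hp
ceil(4 / 21) = ceil(0.1905) = 1
Interference = 1 * 2 = 2
R_next = 4 + 2 = 6

6


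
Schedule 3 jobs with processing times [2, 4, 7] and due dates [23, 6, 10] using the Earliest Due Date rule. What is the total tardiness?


Sort by due date (EDD order): [(4, 6), (7, 10), (2, 23)]
Compute completion times and tardiness:
  Job 1: p=4, d=6, C=4, tardiness=max(0,4-6)=0
  Job 2: p=7, d=10, C=11, tardiness=max(0,11-10)=1
  Job 3: p=2, d=23, C=13, tardiness=max(0,13-23)=0
Total tardiness = 1

1


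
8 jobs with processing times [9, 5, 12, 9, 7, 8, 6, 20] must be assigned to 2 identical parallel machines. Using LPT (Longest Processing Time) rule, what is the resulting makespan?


Sort jobs in decreasing order (LPT): [20, 12, 9, 9, 8, 7, 6, 5]
Assign each job to the least loaded machine:
  Machine 1: jobs [20, 9, 7], load = 36
  Machine 2: jobs [12, 9, 8, 6, 5], load = 40
Makespan = max load = 40

40


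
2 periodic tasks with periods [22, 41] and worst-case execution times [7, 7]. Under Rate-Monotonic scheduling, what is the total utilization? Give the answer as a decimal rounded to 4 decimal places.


Compute individual utilizations (exact fractions):
  Task 1: C/T = 7/22 (approx. 0.3182)
  Task 2: C/T = 7/41 (approx. 0.1707)
Total utilization U = 7/22 + 7/41 = 441/902
Rounded to 4 decimal places: U = 0.4889
RM (Liu & Layland) bound for 2 tasks = 0.828427; compare with U = 441/902 (approx. 0.488914)
U <= bound, so schedulable by RM sufficient condition.

0.4889


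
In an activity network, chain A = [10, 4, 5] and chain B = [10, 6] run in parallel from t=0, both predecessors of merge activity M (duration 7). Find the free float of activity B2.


ES(B2) = sum of predecessors on chain B = 10
EF(B2) = ES + duration = 10 + 6 = 16
Successor of B2 is M. ES(M) = max(sum(A), sum(B)) = max(19, 16) = 19
Free float = ES(successor) - EF(current) = 19 - 16 = 3

3


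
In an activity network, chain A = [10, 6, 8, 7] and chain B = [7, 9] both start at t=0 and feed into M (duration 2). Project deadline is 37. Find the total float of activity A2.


Forward pass: ES(A2) = sum of predecessors on chain A = 10
EF = ES + duration = 10 + 6 = 16
Backward pass: LF(M) = deadline = 37; LS(M) = 37 - 2 = 35
LF(A2) = LS(M) - sum(successors on chain A) = 35 - 15 = 20
LS = LF - duration = 20 - 6 = 14
Total float = LS - ES = 14 - 10 = 4

4


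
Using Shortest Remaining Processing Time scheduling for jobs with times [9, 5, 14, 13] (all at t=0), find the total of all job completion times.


Since all jobs arrive at t=0, SRPT equals SPT ordering.
SPT order: [5, 9, 13, 14]
Completion times:
  Job 1: p=5, C=5
  Job 2: p=9, C=14
  Job 3: p=13, C=27
  Job 4: p=14, C=41
Total completion time = 5 + 14 + 27 + 41 = 87

87


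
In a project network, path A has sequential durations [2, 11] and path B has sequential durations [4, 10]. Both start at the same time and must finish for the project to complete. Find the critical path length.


Path A total = 2 + 11 = 13
Path B total = 4 + 10 = 14
Critical path = longest path = max(13, 14) = 14

14


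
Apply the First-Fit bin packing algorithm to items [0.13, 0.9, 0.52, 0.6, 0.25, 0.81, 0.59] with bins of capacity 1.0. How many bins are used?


Place items sequentially using First-Fit:
  Item 0.13 -> new Bin 1
  Item 0.9 -> new Bin 2
  Item 0.52 -> Bin 1 (now 0.65)
  Item 0.6 -> new Bin 3
  Item 0.25 -> Bin 1 (now 0.9)
  Item 0.81 -> new Bin 4
  Item 0.59 -> new Bin 5
Total bins used = 5

5


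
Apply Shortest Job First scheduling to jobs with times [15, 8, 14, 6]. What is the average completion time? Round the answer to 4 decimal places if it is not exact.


SJF order (ascending): [6, 8, 14, 15]
Completion times:
  Job 1: burst=6, C=6
  Job 2: burst=8, C=14
  Job 3: burst=14, C=28
  Job 4: burst=15, C=43
Average completion = 91/4 = 22.75

22.75


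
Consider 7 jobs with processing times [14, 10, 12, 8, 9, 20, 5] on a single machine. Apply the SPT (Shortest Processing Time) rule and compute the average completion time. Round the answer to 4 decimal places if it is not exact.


Sort jobs by processing time (SPT order): [5, 8, 9, 10, 12, 14, 20]
Compute completion times sequentially:
  Job 1: processing = 5, completes at 5
  Job 2: processing = 8, completes at 13
  Job 3: processing = 9, completes at 22
  Job 4: processing = 10, completes at 32
  Job 5: processing = 12, completes at 44
  Job 6: processing = 14, completes at 58
  Job 7: processing = 20, completes at 78
Sum of completion times = 252
Average completion time = 252/7 = 36.0

36.0


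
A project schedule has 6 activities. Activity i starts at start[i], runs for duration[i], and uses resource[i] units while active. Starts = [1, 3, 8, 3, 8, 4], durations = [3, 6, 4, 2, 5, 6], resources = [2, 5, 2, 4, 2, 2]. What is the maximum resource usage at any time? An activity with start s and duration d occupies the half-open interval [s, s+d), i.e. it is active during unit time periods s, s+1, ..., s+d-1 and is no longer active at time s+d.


Each activity i is active on [start_i, start_i + duration_i).
Compute total resource usage per time slot:
  t=0: active resources = [], total = 0
  t=1: active resources = [2], total = 2
  t=2: active resources = [2], total = 2
  t=3: active resources = [2, 5, 4], total = 11
  t=4: active resources = [5, 4, 2], total = 11
  t=5: active resources = [5, 2], total = 7
  t=6: active resources = [5, 2], total = 7
  t=7: active resources = [5, 2], total = 7
  t=8: active resources = [5, 2, 2, 2], total = 11
  t=9: active resources = [2, 2, 2], total = 6
  t=10: active resources = [2, 2], total = 4
  t=11: active resources = [2, 2], total = 4
  t=12: active resources = [2], total = 2
Peak resource demand = 11

11


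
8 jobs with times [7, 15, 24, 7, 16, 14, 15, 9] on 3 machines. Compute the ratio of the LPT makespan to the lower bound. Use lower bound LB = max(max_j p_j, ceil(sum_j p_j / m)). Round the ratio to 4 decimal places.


LPT order: [24, 16, 15, 15, 14, 9, 7, 7]
Machine loads after assignment: [33, 37, 37]
LPT makespan = 37
Lower bound = max(max_job, ceil(total/3)) = max(24, 36) = 36
Ratio = 37 / 36 = 1.0278

1.0278


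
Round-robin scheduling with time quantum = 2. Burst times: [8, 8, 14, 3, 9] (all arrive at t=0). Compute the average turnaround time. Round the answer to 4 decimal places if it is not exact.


Time quantum = 2
Execution trace:
  J1 runs 2 units, time = 2
  J2 runs 2 units, time = 4
  J3 runs 2 units, time = 6
  J4 runs 2 units, time = 8
  J5 runs 2 units, time = 10
  J1 runs 2 units, time = 12
  J2 runs 2 units, time = 14
  J3 runs 2 units, time = 16
  J4 runs 1 units, time = 17
  J5 runs 2 units, time = 19
  J1 runs 2 units, time = 21
  J2 runs 2 units, time = 23
  J3 runs 2 units, time = 25
  J5 runs 2 units, time = 27
  J1 runs 2 units, time = 29
  J2 runs 2 units, time = 31
  J3 runs 2 units, time = 33
  J5 runs 2 units, time = 35
  J3 runs 2 units, time = 37
  J5 runs 1 units, time = 38
  J3 runs 2 units, time = 40
  J3 runs 2 units, time = 42
Finish times: [29, 31, 42, 17, 38]
Average turnaround = 157/5 = 31.4

31.4


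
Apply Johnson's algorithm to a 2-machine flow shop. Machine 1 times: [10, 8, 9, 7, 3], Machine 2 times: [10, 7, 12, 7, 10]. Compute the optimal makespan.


Apply Johnson's rule:
  Group 1 (a <= b): [(5, 3, 10), (4, 7, 7), (3, 9, 12), (1, 10, 10)]
  Group 2 (a > b): [(2, 8, 7)]
Optimal job order: [5, 4, 3, 1, 2]
Schedule:
  Job 5: M1 done at 3, M2 done at 13
  Job 4: M1 done at 10, M2 done at 20
  Job 3: M1 done at 19, M2 done at 32
  Job 1: M1 done at 29, M2 done at 42
  Job 2: M1 done at 37, M2 done at 49
Makespan = 49

49


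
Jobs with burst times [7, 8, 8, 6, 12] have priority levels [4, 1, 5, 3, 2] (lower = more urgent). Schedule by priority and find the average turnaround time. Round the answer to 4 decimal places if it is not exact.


Sort by priority (ascending = highest first):
Order: [(1, 8), (2, 12), (3, 6), (4, 7), (5, 8)]
Completion times:
  Priority 1, burst=8, C=8
  Priority 2, burst=12, C=20
  Priority 3, burst=6, C=26
  Priority 4, burst=7, C=33
  Priority 5, burst=8, C=41
Average turnaround = 128/5 = 25.6

25.6


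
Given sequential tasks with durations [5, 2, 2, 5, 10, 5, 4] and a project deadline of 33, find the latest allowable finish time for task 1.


LF(activity 1) = deadline - sum of successor durations
Successors: activities 2 through 7 with durations [2, 2, 5, 10, 5, 4]
Sum of successor durations = 28
LF = 33 - 28 = 5

5


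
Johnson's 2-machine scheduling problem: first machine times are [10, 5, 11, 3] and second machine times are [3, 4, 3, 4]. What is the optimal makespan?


Apply Johnson's rule:
  Group 1 (a <= b): [(4, 3, 4)]
  Group 2 (a > b): [(2, 5, 4), (1, 10, 3), (3, 11, 3)]
Optimal job order: [4, 2, 1, 3]
Schedule:
  Job 4: M1 done at 3, M2 done at 7
  Job 2: M1 done at 8, M2 done at 12
  Job 1: M1 done at 18, M2 done at 21
  Job 3: M1 done at 29, M2 done at 32
Makespan = 32

32


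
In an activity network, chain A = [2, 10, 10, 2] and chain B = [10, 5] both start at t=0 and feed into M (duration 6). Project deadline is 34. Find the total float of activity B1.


Forward pass: ES(B1) = sum of predecessors on chain B = 0
EF = ES + duration = 0 + 10 = 10
Backward pass: LF(M) = deadline = 34; LS(M) = 34 - 6 = 28
LF(B1) = LS(M) - sum(successors on chain B) = 28 - 5 = 23
LS = LF - duration = 23 - 10 = 13
Total float = LS - ES = 13 - 0 = 13

13


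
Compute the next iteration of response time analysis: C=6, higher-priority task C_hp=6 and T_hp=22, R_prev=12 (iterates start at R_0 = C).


R_next = C + ceil(R_prev / T_hp) * C_hp
ceil(12 / 22) = ceil(0.5455) = 1
Interference = 1 * 6 = 6
R_next = 6 + 6 = 12
R_next = R_prev, so the iteration has converged (response time = 12).

12


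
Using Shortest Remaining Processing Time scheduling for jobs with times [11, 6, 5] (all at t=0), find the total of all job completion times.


Since all jobs arrive at t=0, SRPT equals SPT ordering.
SPT order: [5, 6, 11]
Completion times:
  Job 1: p=5, C=5
  Job 2: p=6, C=11
  Job 3: p=11, C=22
Total completion time = 5 + 11 + 22 = 38

38


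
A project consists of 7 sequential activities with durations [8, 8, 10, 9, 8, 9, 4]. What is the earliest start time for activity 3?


Activity 3 starts after activities 1 through 2 complete.
Predecessor durations: [8, 8]
ES = 8 + 8 = 16

16


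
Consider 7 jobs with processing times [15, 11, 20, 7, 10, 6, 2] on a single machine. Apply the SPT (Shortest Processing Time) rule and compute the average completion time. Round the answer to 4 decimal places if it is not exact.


Sort jobs by processing time (SPT order): [2, 6, 7, 10, 11, 15, 20]
Compute completion times sequentially:
  Job 1: processing = 2, completes at 2
  Job 2: processing = 6, completes at 8
  Job 3: processing = 7, completes at 15
  Job 4: processing = 10, completes at 25
  Job 5: processing = 11, completes at 36
  Job 6: processing = 15, completes at 51
  Job 7: processing = 20, completes at 71
Sum of completion times = 208
Average completion time = 208/7 = 29.7143

29.7143


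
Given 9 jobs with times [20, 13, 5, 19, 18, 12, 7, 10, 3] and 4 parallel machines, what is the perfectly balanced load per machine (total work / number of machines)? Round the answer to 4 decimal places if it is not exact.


Total processing time = 20 + 13 + 5 + 19 + 18 + 12 + 7 + 10 + 3 = 107
Number of machines = 4
Ideal balanced load = 107 / 4 = 26.75

26.75


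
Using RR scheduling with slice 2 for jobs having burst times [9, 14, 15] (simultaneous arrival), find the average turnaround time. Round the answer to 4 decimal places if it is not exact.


Time quantum = 2
Execution trace:
  J1 runs 2 units, time = 2
  J2 runs 2 units, time = 4
  J3 runs 2 units, time = 6
  J1 runs 2 units, time = 8
  J2 runs 2 units, time = 10
  J3 runs 2 units, time = 12
  J1 runs 2 units, time = 14
  J2 runs 2 units, time = 16
  J3 runs 2 units, time = 18
  J1 runs 2 units, time = 20
  J2 runs 2 units, time = 22
  J3 runs 2 units, time = 24
  J1 runs 1 units, time = 25
  J2 runs 2 units, time = 27
  J3 runs 2 units, time = 29
  J2 runs 2 units, time = 31
  J3 runs 2 units, time = 33
  J2 runs 2 units, time = 35
  J3 runs 2 units, time = 37
  J3 runs 1 units, time = 38
Finish times: [25, 35, 38]
Average turnaround = 98/3 = 32.6667

32.6667


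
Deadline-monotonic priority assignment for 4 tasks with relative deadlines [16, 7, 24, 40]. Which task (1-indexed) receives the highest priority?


Sort tasks by relative deadline (ascending):
  Task 2: deadline = 7
  Task 1: deadline = 16
  Task 3: deadline = 24
  Task 4: deadline = 40
Priority order (highest first): [2, 1, 3, 4]
Highest priority task = 2

2


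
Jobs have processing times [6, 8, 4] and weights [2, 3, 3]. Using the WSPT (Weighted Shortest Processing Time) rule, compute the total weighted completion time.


Compute p/w ratios and sort ascending (WSPT): [(4, 3), (8, 3), (6, 2)]
Compute weighted completion times:
  Job (p=4,w=3): C=4, w*C=3*4=12
  Job (p=8,w=3): C=12, w*C=3*12=36
  Job (p=6,w=2): C=18, w*C=2*18=36
Total weighted completion time = 84

84


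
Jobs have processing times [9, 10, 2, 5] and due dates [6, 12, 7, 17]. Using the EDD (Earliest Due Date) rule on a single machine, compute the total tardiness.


Sort by due date (EDD order): [(9, 6), (2, 7), (10, 12), (5, 17)]
Compute completion times and tardiness:
  Job 1: p=9, d=6, C=9, tardiness=max(0,9-6)=3
  Job 2: p=2, d=7, C=11, tardiness=max(0,11-7)=4
  Job 3: p=10, d=12, C=21, tardiness=max(0,21-12)=9
  Job 4: p=5, d=17, C=26, tardiness=max(0,26-17)=9
Total tardiness = 25

25


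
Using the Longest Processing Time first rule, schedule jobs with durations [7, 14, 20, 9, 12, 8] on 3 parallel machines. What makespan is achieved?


Sort jobs in decreasing order (LPT): [20, 14, 12, 9, 8, 7]
Assign each job to the least loaded machine:
  Machine 1: jobs [20, 7], load = 27
  Machine 2: jobs [14, 8], load = 22
  Machine 3: jobs [12, 9], load = 21
Makespan = max load = 27

27


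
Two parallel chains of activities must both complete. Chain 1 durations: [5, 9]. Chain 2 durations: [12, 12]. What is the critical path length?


Path A total = 5 + 9 = 14
Path B total = 12 + 12 = 24
Critical path = longest path = max(14, 24) = 24

24


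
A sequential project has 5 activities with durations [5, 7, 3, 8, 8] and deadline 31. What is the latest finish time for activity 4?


LF(activity 4) = deadline - sum of successor durations
Successors: activities 5 through 5 with durations [8]
Sum of successor durations = 8
LF = 31 - 8 = 23

23


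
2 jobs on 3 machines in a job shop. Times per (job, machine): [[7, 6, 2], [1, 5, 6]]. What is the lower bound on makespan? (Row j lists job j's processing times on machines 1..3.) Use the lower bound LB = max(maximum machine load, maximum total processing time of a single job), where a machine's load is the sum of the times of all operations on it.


Machine loads:
  Machine 1: 7 + 1 = 8
  Machine 2: 6 + 5 = 11
  Machine 3: 2 + 6 = 8
Max machine load = 11
Job totals:
  Job 1: 15
  Job 2: 12
Max job total = 15
Lower bound = max(11, 15) = 15

15


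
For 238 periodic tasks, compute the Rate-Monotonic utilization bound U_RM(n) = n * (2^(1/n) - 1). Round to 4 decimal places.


Compute 2^(1/238) = 1.0029166282
Subtract 1: 1.0029166282 - 1 = 0.0029166282
Multiply by n: 238 * 0.0029166282 = 0.6941575116
Round to 4 dp: 0.6942

0.6942


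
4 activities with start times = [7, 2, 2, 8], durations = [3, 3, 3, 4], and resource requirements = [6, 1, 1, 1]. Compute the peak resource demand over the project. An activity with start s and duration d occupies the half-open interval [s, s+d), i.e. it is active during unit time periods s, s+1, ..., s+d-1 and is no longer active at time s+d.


Each activity i is active on [start_i, start_i + duration_i).
Compute total resource usage per time slot:
  t=0: active resources = [], total = 0
  t=1: active resources = [], total = 0
  t=2: active resources = [1, 1], total = 2
  t=3: active resources = [1, 1], total = 2
  t=4: active resources = [1, 1], total = 2
  t=5: active resources = [], total = 0
  t=6: active resources = [], total = 0
  t=7: active resources = [6], total = 6
  t=8: active resources = [6, 1], total = 7
  t=9: active resources = [6, 1], total = 7
  t=10: active resources = [1], total = 1
  t=11: active resources = [1], total = 1
Peak resource demand = 7

7


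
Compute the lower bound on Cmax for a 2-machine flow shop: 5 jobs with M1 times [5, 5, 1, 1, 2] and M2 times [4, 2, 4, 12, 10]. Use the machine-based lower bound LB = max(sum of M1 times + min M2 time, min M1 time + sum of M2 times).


LB1 = sum(M1 times) + min(M2 times) = 14 + 2 = 16
LB2 = min(M1 times) + sum(M2 times) = 1 + 32 = 33
Lower bound = max(LB1, LB2) = max(16, 33) = 33

33


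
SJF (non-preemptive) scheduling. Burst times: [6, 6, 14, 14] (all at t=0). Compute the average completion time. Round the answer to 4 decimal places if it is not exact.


SJF order (ascending): [6, 6, 14, 14]
Completion times:
  Job 1: burst=6, C=6
  Job 2: burst=6, C=12
  Job 3: burst=14, C=26
  Job 4: burst=14, C=40
Average completion = 84/4 = 21.0

21.0


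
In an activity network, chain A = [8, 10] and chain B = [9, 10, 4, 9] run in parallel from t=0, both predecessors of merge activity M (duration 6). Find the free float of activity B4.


ES(B4) = sum of predecessors on chain B = 23
EF(B4) = ES + duration = 23 + 9 = 32
Successor of B4 is M. ES(M) = max(sum(A), sum(B)) = max(18, 32) = 32
Free float = ES(successor) - EF(current) = 32 - 32 = 0

0


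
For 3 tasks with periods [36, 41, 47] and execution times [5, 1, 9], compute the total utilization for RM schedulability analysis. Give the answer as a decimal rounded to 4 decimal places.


Compute individual utilizations (exact fractions):
  Task 1: C/T = 5/36 (approx. 0.1389)
  Task 2: C/T = 1/41 (approx. 0.0244)
  Task 3: C/T = 9/47 (approx. 0.1915)
Total utilization U = 5/36 + 1/41 + 9/47 = 24611/69372
Rounded to 4 decimal places: U = 0.3548
RM (Liu & Layland) bound for 3 tasks = 0.779763; compare with U = 24611/69372 (approx. 0.354768)
U <= bound, so schedulable by RM sufficient condition.

0.3548


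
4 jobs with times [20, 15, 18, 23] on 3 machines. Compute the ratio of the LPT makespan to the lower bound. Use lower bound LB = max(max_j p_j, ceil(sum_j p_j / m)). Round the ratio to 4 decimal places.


LPT order: [23, 20, 18, 15]
Machine loads after assignment: [23, 20, 33]
LPT makespan = 33
Lower bound = max(max_job, ceil(total/3)) = max(23, 26) = 26
Ratio = 33 / 26 = 1.2692

1.2692


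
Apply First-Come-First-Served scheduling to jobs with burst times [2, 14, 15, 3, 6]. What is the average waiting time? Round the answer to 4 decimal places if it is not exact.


FCFS order (as given): [2, 14, 15, 3, 6]
Waiting times:
  Job 1: wait = 0
  Job 2: wait = 2
  Job 3: wait = 16
  Job 4: wait = 31
  Job 5: wait = 34
Sum of waiting times = 83
Average waiting time = 83/5 = 16.6

16.6


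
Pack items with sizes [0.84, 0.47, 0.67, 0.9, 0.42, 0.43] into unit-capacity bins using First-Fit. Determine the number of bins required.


Place items sequentially using First-Fit:
  Item 0.84 -> new Bin 1
  Item 0.47 -> new Bin 2
  Item 0.67 -> new Bin 3
  Item 0.9 -> new Bin 4
  Item 0.42 -> Bin 2 (now 0.89)
  Item 0.43 -> new Bin 5
Total bins used = 5

5


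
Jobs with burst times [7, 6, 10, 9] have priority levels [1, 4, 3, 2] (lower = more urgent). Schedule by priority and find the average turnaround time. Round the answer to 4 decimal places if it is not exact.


Sort by priority (ascending = highest first):
Order: [(1, 7), (2, 9), (3, 10), (4, 6)]
Completion times:
  Priority 1, burst=7, C=7
  Priority 2, burst=9, C=16
  Priority 3, burst=10, C=26
  Priority 4, burst=6, C=32
Average turnaround = 81/4 = 20.25

20.25


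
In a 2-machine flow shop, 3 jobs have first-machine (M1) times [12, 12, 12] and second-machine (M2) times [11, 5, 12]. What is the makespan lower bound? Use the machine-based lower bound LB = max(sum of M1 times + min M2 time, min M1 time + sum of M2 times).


LB1 = sum(M1 times) + min(M2 times) = 36 + 5 = 41
LB2 = min(M1 times) + sum(M2 times) = 12 + 28 = 40
Lower bound = max(LB1, LB2) = max(41, 40) = 41

41


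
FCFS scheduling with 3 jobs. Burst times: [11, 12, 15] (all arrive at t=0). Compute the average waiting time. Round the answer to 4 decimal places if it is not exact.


FCFS order (as given): [11, 12, 15]
Waiting times:
  Job 1: wait = 0
  Job 2: wait = 11
  Job 3: wait = 23
Sum of waiting times = 34
Average waiting time = 34/3 = 11.3333

11.3333


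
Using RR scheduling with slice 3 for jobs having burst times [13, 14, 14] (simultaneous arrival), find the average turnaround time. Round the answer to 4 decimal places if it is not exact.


Time quantum = 3
Execution trace:
  J1 runs 3 units, time = 3
  J2 runs 3 units, time = 6
  J3 runs 3 units, time = 9
  J1 runs 3 units, time = 12
  J2 runs 3 units, time = 15
  J3 runs 3 units, time = 18
  J1 runs 3 units, time = 21
  J2 runs 3 units, time = 24
  J3 runs 3 units, time = 27
  J1 runs 3 units, time = 30
  J2 runs 3 units, time = 33
  J3 runs 3 units, time = 36
  J1 runs 1 units, time = 37
  J2 runs 2 units, time = 39
  J3 runs 2 units, time = 41
Finish times: [37, 39, 41]
Average turnaround = 117/3 = 39.0

39.0


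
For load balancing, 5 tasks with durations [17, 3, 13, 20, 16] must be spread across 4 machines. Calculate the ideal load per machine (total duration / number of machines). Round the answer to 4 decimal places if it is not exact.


Total processing time = 17 + 3 + 13 + 20 + 16 = 69
Number of machines = 4
Ideal balanced load = 69 / 4 = 17.25

17.25


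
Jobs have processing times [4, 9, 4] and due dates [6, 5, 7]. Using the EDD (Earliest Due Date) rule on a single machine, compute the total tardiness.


Sort by due date (EDD order): [(9, 5), (4, 6), (4, 7)]
Compute completion times and tardiness:
  Job 1: p=9, d=5, C=9, tardiness=max(0,9-5)=4
  Job 2: p=4, d=6, C=13, tardiness=max(0,13-6)=7
  Job 3: p=4, d=7, C=17, tardiness=max(0,17-7)=10
Total tardiness = 21

21


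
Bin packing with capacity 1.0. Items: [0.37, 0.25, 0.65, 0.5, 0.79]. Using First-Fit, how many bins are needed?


Place items sequentially using First-Fit:
  Item 0.37 -> new Bin 1
  Item 0.25 -> Bin 1 (now 0.62)
  Item 0.65 -> new Bin 2
  Item 0.5 -> new Bin 3
  Item 0.79 -> new Bin 4
Total bins used = 4

4


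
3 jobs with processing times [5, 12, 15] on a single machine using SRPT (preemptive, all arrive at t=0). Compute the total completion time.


Since all jobs arrive at t=0, SRPT equals SPT ordering.
SPT order: [5, 12, 15]
Completion times:
  Job 1: p=5, C=5
  Job 2: p=12, C=17
  Job 3: p=15, C=32
Total completion time = 5 + 17 + 32 = 54

54


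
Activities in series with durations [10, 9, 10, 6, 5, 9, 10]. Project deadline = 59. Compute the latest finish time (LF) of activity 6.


LF(activity 6) = deadline - sum of successor durations
Successors: activities 7 through 7 with durations [10]
Sum of successor durations = 10
LF = 59 - 10 = 49

49


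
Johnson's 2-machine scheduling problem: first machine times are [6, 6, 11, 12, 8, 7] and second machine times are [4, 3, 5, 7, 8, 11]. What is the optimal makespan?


Apply Johnson's rule:
  Group 1 (a <= b): [(6, 7, 11), (5, 8, 8)]
  Group 2 (a > b): [(4, 12, 7), (3, 11, 5), (1, 6, 4), (2, 6, 3)]
Optimal job order: [6, 5, 4, 3, 1, 2]
Schedule:
  Job 6: M1 done at 7, M2 done at 18
  Job 5: M1 done at 15, M2 done at 26
  Job 4: M1 done at 27, M2 done at 34
  Job 3: M1 done at 38, M2 done at 43
  Job 1: M1 done at 44, M2 done at 48
  Job 2: M1 done at 50, M2 done at 53
Makespan = 53

53


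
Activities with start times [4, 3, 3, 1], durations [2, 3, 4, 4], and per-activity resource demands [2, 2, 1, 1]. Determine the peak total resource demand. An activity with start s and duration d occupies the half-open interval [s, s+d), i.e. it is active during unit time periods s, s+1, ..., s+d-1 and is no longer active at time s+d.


Each activity i is active on [start_i, start_i + duration_i).
Compute total resource usage per time slot:
  t=0: active resources = [], total = 0
  t=1: active resources = [1], total = 1
  t=2: active resources = [1], total = 1
  t=3: active resources = [2, 1, 1], total = 4
  t=4: active resources = [2, 2, 1, 1], total = 6
  t=5: active resources = [2, 2, 1], total = 5
  t=6: active resources = [1], total = 1
Peak resource demand = 6

6


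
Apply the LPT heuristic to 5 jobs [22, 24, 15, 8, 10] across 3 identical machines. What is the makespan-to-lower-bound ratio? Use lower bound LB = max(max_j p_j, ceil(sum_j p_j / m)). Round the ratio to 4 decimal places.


LPT order: [24, 22, 15, 10, 8]
Machine loads after assignment: [24, 30, 25]
LPT makespan = 30
Lower bound = max(max_job, ceil(total/3)) = max(24, 27) = 27
Ratio = 30 / 27 = 1.1111

1.1111


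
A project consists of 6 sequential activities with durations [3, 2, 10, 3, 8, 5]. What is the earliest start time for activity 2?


Activity 2 starts after activities 1 through 1 complete.
Predecessor durations: [3]
ES = 3 = 3

3


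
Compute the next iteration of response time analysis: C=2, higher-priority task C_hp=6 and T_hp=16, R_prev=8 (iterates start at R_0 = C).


R_next = C + ceil(R_prev / T_hp) * C_hp
ceil(8 / 16) = ceil(0.5) = 1
Interference = 1 * 6 = 6
R_next = 2 + 6 = 8
R_next = R_prev, so the iteration has converged (response time = 8).

8


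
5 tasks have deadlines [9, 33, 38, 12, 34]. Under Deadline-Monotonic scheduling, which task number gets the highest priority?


Sort tasks by relative deadline (ascending):
  Task 1: deadline = 9
  Task 4: deadline = 12
  Task 2: deadline = 33
  Task 5: deadline = 34
  Task 3: deadline = 38
Priority order (highest first): [1, 4, 2, 5, 3]
Highest priority task = 1

1


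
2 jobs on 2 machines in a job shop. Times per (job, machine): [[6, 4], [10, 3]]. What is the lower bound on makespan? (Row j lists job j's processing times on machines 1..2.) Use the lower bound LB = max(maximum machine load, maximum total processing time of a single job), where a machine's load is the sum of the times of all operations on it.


Machine loads:
  Machine 1: 6 + 10 = 16
  Machine 2: 4 + 3 = 7
Max machine load = 16
Job totals:
  Job 1: 10
  Job 2: 13
Max job total = 13
Lower bound = max(16, 13) = 16

16


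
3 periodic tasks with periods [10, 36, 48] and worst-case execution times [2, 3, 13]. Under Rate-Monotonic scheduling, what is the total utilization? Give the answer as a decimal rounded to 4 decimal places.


Compute individual utilizations (exact fractions):
  Task 1: C/T = 2/10 = 1/5 (approx. 0.2)
  Task 2: C/T = 3/36 = 1/12 (approx. 0.0833)
  Task 3: C/T = 13/48 (approx. 0.2708)
Total utilization U = 1/5 + 1/12 + 13/48 = 133/240
Rounded to 4 decimal places: U = 0.5542
RM (Liu & Layland) bound for 3 tasks = 0.779763; compare with U = 133/240 (approx. 0.554167)
U <= bound, so schedulable by RM sufficient condition.

0.5542


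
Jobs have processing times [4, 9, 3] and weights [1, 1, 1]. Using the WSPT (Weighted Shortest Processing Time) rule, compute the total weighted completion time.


Compute p/w ratios and sort ascending (WSPT): [(3, 1), (4, 1), (9, 1)]
Compute weighted completion times:
  Job (p=3,w=1): C=3, w*C=1*3=3
  Job (p=4,w=1): C=7, w*C=1*7=7
  Job (p=9,w=1): C=16, w*C=1*16=16
Total weighted completion time = 26

26


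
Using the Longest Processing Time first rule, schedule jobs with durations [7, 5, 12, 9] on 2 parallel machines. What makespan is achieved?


Sort jobs in decreasing order (LPT): [12, 9, 7, 5]
Assign each job to the least loaded machine:
  Machine 1: jobs [12, 5], load = 17
  Machine 2: jobs [9, 7], load = 16
Makespan = max load = 17

17


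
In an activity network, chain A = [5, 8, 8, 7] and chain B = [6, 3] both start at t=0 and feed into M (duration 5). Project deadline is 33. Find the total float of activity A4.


Forward pass: ES(A4) = sum of predecessors on chain A = 21
EF = ES + duration = 21 + 7 = 28
Backward pass: LF(M) = deadline = 33; LS(M) = 33 - 5 = 28
LF(A4) = LS(M) - sum(successors on chain A) = 28 - 0 = 28
LS = LF - duration = 28 - 7 = 21
Total float = LS - ES = 21 - 21 = 0

0


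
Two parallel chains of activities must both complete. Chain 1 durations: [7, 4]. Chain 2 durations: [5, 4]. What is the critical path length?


Path A total = 7 + 4 = 11
Path B total = 5 + 4 = 9
Critical path = longest path = max(11, 9) = 11

11


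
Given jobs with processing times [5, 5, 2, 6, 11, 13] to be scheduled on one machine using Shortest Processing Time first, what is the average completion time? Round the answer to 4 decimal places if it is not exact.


Sort jobs by processing time (SPT order): [2, 5, 5, 6, 11, 13]
Compute completion times sequentially:
  Job 1: processing = 2, completes at 2
  Job 2: processing = 5, completes at 7
  Job 3: processing = 5, completes at 12
  Job 4: processing = 6, completes at 18
  Job 5: processing = 11, completes at 29
  Job 6: processing = 13, completes at 42
Sum of completion times = 110
Average completion time = 110/6 = 18.3333

18.3333


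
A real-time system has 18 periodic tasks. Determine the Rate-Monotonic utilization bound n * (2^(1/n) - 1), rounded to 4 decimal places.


Compute 2^(1/18) = 1.0392592260
Subtract 1: 1.0392592260 - 1 = 0.0392592260
Multiply by n: 18 * 0.0392592260 = 0.7066660680
Round to 4 dp: 0.7067

0.7067


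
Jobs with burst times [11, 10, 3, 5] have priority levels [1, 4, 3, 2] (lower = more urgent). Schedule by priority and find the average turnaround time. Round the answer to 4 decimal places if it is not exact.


Sort by priority (ascending = highest first):
Order: [(1, 11), (2, 5), (3, 3), (4, 10)]
Completion times:
  Priority 1, burst=11, C=11
  Priority 2, burst=5, C=16
  Priority 3, burst=3, C=19
  Priority 4, burst=10, C=29
Average turnaround = 75/4 = 18.75

18.75


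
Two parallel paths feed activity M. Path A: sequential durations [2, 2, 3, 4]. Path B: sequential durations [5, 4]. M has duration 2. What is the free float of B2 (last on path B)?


ES(B2) = sum of predecessors on chain B = 5
EF(B2) = ES + duration = 5 + 4 = 9
Successor of B2 is M. ES(M) = max(sum(A), sum(B)) = max(11, 9) = 11
Free float = ES(successor) - EF(current) = 11 - 9 = 2

2
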